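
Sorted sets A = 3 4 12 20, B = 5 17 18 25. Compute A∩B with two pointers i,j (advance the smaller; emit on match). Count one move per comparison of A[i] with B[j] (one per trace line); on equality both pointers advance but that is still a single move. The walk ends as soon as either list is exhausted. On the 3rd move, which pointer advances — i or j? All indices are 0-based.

[i=0,j=0] 3<5 → i++
[i=1,j=0] 4<5 → i++
[i=2,j=0] 12>5 → j++

j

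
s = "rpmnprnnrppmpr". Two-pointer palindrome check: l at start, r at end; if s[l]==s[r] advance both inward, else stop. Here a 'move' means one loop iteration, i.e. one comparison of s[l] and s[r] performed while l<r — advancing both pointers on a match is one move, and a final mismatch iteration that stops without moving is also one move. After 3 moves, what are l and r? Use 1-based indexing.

[1,14] 'r'=='r' → l++,r--
[2,13] 'p'=='p' → l++,r--
[3,12] 'm'=='m' → l++,r--

l=4, r=11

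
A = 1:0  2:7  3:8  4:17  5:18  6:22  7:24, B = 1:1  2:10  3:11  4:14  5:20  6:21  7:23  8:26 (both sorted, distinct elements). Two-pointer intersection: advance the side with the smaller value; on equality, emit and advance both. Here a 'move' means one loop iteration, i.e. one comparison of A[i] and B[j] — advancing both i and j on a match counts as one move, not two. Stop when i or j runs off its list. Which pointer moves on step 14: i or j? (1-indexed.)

i=1 j=1: 0<1, i++
i=2 j=1: 7>1, j++
i=2 j=2: 7<10, i++
i=3 j=2: 8<10, i++
i=4 j=2: 17>10, j++
i=4 j=3: 17>11, j++
i=4 j=4: 17>14, j++
i=4 j=5: 17<20, i++
i=5 j=5: 18<20, i++
i=6 j=5: 22>20, j++
i=6 j=6: 22>21, j++
i=6 j=7: 22<23, i++
i=7 j=7: 24>23, j++
i=7 j=8: 24<26, i++

i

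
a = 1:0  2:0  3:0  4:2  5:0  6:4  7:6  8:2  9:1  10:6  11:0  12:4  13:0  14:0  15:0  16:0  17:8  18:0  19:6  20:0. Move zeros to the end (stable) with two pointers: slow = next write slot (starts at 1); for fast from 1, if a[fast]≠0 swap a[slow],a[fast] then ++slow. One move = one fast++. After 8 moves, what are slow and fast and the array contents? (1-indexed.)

slow=1 fast=1: a[fast]=0, fast++
slow=1 fast=2: a[fast]=0, fast++
slow=1 fast=3: a[fast]=0, fast++
slow=1 fast=4: a[fast]=2≠0 swap→a[1]=2, slow++,fast++
slow=2 fast=5: a[fast]=0, fast++
slow=2 fast=6: a[fast]=4≠0 swap→a[2]=4, slow++,fast++
slow=3 fast=7: a[fast]=6≠0 swap→a[3]=6, slow++,fast++
slow=4 fast=8: a[fast]=2≠0 swap→a[4]=2, slow++,fast++

slow=5, fast=9, a=[2, 4, 6, 2, 0, 0, 0, 0, 1, 6, 0, 4, 0, 0, 0, 0, 8, 0, 6, 0]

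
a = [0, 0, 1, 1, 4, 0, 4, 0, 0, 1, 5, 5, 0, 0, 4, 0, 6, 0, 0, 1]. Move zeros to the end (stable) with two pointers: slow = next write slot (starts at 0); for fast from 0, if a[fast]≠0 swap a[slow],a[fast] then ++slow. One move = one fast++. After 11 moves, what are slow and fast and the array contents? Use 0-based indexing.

slow=6, fast=11, a=[1, 1, 4, 4, 1, 5, 0, 0, 0, 0, 0, 5, 0, 0, 4, 0, 6, 0, 0, 1]

(s=0,f=0) a[fast]=0 → fast++
(s=0,f=1) a[fast]=0 → fast++
(s=0,f=2) a[fast]=1≠0 swap→a[0]=1 → slow++,fast++
(s=1,f=3) a[fast]=1≠0 swap→a[1]=1 → slow++,fast++
(s=2,f=4) a[fast]=4≠0 swap→a[2]=4 → slow++,fast++
(s=3,f=5) a[fast]=0 → fast++
(s=3,f=6) a[fast]=4≠0 swap→a[3]=4 → slow++,fast++
(s=4,f=7) a[fast]=0 → fast++
(s=4,f=8) a[fast]=0 → fast++
(s=4,f=9) a[fast]=1≠0 swap→a[4]=1 → slow++,fast++
(s=5,f=10) a[fast]=5≠0 swap→a[5]=5 → slow++,fast++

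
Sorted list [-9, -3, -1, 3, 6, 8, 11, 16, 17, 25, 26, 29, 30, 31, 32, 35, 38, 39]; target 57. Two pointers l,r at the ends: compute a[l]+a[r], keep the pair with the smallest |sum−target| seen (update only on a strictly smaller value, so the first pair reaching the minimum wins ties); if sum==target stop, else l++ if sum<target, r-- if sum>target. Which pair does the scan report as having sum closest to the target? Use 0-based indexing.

pair (25, 32) with sum 57 (|Δ|=0)

l=0 r=17: -9+39=30 d=27 *, l++
l=1 r=17: -3+39=36 d=21 *, l++
l=2 r=17: -1+39=38 d=19 *, l++
l=3 r=17: 3+39=42 d=15 *, l++
l=4 r=17: 6+39=45 d=12 *, l++
l=5 r=17: 8+39=47 d=10 *, l++
l=6 r=17: 11+39=50 d=7 *, l++
l=7 r=17: 16+39=55 d=2 *, l++
l=8 r=17: 17+39=56 d=1 *, l++
l=9 r=17: 25+39=64 d=7, r--
l=9 r=16: 25+38=63 d=6, r--
l=9 r=15: 25+35=60 d=3, r--
l=9 r=14: 25+32=57 d=0 *, stop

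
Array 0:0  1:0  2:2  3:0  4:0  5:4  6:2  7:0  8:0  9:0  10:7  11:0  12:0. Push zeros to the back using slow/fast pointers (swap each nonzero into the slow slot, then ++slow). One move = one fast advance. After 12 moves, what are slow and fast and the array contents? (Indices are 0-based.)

slow=0 fast=0: a[fast]=0, fast++
slow=0 fast=1: a[fast]=0, fast++
slow=0 fast=2: a[fast]=2≠0 swap→a[0]=2, slow++,fast++
slow=1 fast=3: a[fast]=0, fast++
slow=1 fast=4: a[fast]=0, fast++
slow=1 fast=5: a[fast]=4≠0 swap→a[1]=4, slow++,fast++
slow=2 fast=6: a[fast]=2≠0 swap→a[2]=2, slow++,fast++
slow=3 fast=7: a[fast]=0, fast++
slow=3 fast=8: a[fast]=0, fast++
slow=3 fast=9: a[fast]=0, fast++
slow=3 fast=10: a[fast]=7≠0 swap→a[3]=7, slow++,fast++
slow=4 fast=11: a[fast]=0, fast++

slow=4, fast=12, a=[2, 4, 2, 7, 0, 0, 0, 0, 0, 0, 0, 0, 0]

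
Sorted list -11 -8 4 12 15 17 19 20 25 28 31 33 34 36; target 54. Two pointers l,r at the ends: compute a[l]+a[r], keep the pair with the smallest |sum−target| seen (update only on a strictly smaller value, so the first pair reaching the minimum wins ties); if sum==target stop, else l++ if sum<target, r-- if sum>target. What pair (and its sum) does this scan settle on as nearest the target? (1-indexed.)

pair (20, 34) with sum 54 (|Δ|=0)

[1,14] -11+36=25 d=29 * → l++
[2,14] -8+36=28 d=26 * → l++
[3,14] 4+36=40 d=14 * → l++
[4,14] 12+36=48 d=6 * → l++
[5,14] 15+36=51 d=3 * → l++
[6,14] 17+36=53 d=1 * → l++
[7,14] 19+36=55 d=1 → r--
[7,13] 19+34=53 d=1 → l++
[8,13] 20+34=54 d=0 * → stop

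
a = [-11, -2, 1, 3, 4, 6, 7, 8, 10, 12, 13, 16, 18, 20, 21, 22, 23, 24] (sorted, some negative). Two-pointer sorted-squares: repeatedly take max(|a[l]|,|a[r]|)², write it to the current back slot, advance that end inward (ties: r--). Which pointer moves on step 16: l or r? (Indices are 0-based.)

l=0 r=17: |-11|<=|24| out[17]=576, r--
l=0 r=16: |-11|<=|23| out[16]=529, r--
l=0 r=15: |-11|<=|22| out[15]=484, r--
l=0 r=14: |-11|<=|21| out[14]=441, r--
l=0 r=13: |-11|<=|20| out[13]=400, r--
l=0 r=12: |-11|<=|18| out[12]=324, r--
l=0 r=11: |-11|<=|16| out[11]=256, r--
l=0 r=10: |-11|<=|13| out[10]=169, r--
l=0 r=9: |-11|<=|12| out[9]=144, r--
l=0 r=8: |-11|>|10| out[8]=121, l++
l=1 r=8: |-2|<=|10| out[7]=100, r--
l=1 r=7: |-2|<=|8| out[6]=64, r--
l=1 r=6: |-2|<=|7| out[5]=49, r--
l=1 r=5: |-2|<=|6| out[4]=36, r--
l=1 r=4: |-2|<=|4| out[3]=16, r--
l=1 r=3: |-2|<=|3| out[2]=9, r--

r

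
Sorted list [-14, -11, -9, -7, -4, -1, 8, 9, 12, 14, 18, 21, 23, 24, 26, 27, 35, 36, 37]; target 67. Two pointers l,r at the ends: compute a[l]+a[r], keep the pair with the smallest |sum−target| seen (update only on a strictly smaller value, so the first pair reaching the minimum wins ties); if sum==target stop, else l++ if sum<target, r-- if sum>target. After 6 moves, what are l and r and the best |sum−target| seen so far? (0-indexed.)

l=6, r=18, best |Δ|=31

l=0 r=18: -14+37=23 d=44 *, l++
l=1 r=18: -11+37=26 d=41 *, l++
l=2 r=18: -9+37=28 d=39 *, l++
l=3 r=18: -7+37=30 d=37 *, l++
l=4 r=18: -4+37=33 d=34 *, l++
l=5 r=18: -1+37=36 d=31 *, l++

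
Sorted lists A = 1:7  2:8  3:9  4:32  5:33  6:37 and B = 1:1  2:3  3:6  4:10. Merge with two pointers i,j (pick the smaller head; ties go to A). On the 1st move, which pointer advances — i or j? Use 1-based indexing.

j

i=1 j=1: A[i]=7>B[j]=1 take 1, j++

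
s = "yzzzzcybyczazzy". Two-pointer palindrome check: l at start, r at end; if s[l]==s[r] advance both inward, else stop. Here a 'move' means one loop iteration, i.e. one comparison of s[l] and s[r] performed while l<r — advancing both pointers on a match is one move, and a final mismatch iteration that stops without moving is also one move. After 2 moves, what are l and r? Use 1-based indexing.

l=3, r=13

[1,15] 'y'=='y' → l++,r--
[2,14] 'z'=='z' → l++,r--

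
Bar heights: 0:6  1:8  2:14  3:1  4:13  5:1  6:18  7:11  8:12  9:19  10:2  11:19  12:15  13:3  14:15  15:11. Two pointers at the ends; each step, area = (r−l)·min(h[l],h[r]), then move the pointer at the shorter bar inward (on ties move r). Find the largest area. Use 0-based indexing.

[0,15] min(6,11)*15=90 best=90 * → l++
[1,15] min(8,11)*14=112 best=112 * → l++
[2,15] min(14,11)*13=143 best=143 * → r--
[2,14] min(14,15)*12=168 best=168 * → l++
[3,14] min(1,15)*11=11 best=168 → l++
[4,14] min(13,15)*10=130 best=168 → l++
[5,14] min(1,15)*9=9 best=168 → l++
[6,14] min(18,15)*8=120 best=168 → r--
[6,13] min(18,3)*7=21 best=168 → r--
[6,12] min(18,15)*6=90 best=168 → r--
[6,11] min(18,19)*5=90 best=168 → l++
[7,11] min(11,19)*4=44 best=168 → l++
[8,11] min(12,19)*3=36 best=168 → l++
[9,11] min(19,19)*2=38 best=168 → r--
[9,10] min(19,2)*1=2 best=168 → r--

max area = 168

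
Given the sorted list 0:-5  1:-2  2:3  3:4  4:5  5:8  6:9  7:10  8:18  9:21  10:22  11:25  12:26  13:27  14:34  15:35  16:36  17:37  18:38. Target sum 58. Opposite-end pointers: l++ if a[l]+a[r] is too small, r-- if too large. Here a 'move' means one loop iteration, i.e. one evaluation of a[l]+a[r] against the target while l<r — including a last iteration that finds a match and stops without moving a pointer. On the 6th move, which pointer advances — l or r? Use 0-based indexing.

l

[0,18] -5+38=33 <58 → l++
[1,18] -2+38=36 <58 → l++
[2,18] 3+38=41 <58 → l++
[3,18] 4+38=42 <58 → l++
[4,18] 5+38=43 <58 → l++
[5,18] 8+38=46 <58 → l++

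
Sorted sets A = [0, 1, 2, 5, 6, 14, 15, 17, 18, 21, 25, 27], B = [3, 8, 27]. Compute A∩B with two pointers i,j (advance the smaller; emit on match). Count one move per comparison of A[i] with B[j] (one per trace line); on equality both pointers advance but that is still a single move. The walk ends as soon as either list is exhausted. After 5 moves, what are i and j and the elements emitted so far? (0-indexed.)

i=4, j=1, emitted=[]

i=0 j=0: 0<3, i++
i=1 j=0: 1<3, i++
i=2 j=0: 2<3, i++
i=3 j=0: 5>3, j++
i=3 j=1: 5<8, i++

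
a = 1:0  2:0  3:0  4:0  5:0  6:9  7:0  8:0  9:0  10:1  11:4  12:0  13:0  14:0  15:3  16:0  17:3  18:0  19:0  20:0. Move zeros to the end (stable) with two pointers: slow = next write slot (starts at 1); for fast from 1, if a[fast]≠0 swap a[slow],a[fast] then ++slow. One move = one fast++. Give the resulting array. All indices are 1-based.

(s=1,f=1) a[fast]=0 → fast++
(s=1,f=2) a[fast]=0 → fast++
(s=1,f=3) a[fast]=0 → fast++
(s=1,f=4) a[fast]=0 → fast++
(s=1,f=5) a[fast]=0 → fast++
(s=1,f=6) a[fast]=9≠0 swap→a[1]=9 → slow++,fast++
(s=2,f=7) a[fast]=0 → fast++
(s=2,f=8) a[fast]=0 → fast++
(s=2,f=9) a[fast]=0 → fast++
(s=2,f=10) a[fast]=1≠0 swap→a[2]=1 → slow++,fast++
(s=3,f=11) a[fast]=4≠0 swap→a[3]=4 → slow++,fast++
(s=4,f=12) a[fast]=0 → fast++
(s=4,f=13) a[fast]=0 → fast++
(s=4,f=14) a[fast]=0 → fast++
(s=4,f=15) a[fast]=3≠0 swap→a[4]=3 → slow++,fast++
(s=5,f=16) a[fast]=0 → fast++
(s=5,f=17) a[fast]=3≠0 swap→a[5]=3 → slow++,fast++
(s=6,f=18) a[fast]=0 → fast++
(s=6,f=19) a[fast]=0 → fast++
(s=6,f=20) a[fast]=0 → fast++

[9, 1, 4, 3, 3, 0, 0, 0, 0, 0, 0, 0, 0, 0, 0, 0, 0, 0, 0, 0]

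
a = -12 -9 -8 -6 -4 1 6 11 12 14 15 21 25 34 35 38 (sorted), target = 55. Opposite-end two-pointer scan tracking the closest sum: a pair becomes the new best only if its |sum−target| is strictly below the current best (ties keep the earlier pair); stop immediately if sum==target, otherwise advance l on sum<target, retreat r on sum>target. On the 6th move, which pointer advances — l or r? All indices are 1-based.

l

l=1 r=16: -12+38=26 d=29 *, l++
l=2 r=16: -9+38=29 d=26 *, l++
l=3 r=16: -8+38=30 d=25 *, l++
l=4 r=16: -6+38=32 d=23 *, l++
l=5 r=16: -4+38=34 d=21 *, l++
l=6 r=16: 1+38=39 d=16 *, l++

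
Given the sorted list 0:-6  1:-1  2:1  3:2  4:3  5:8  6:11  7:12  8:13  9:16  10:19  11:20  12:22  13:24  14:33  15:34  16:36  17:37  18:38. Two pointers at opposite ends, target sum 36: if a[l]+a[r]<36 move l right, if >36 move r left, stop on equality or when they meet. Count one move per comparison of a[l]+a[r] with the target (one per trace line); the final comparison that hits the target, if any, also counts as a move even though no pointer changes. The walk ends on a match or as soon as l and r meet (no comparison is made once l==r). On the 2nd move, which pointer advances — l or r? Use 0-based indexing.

l=0 r=18: -6+38=32 <36, l++
l=1 r=18: -1+38=37 >36, r--

r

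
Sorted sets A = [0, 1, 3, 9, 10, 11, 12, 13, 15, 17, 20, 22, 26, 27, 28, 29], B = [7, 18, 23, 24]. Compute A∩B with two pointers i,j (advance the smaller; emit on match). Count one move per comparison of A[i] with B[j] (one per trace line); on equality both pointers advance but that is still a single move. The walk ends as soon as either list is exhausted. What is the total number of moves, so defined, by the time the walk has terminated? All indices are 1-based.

[i=1,j=1] 0<7 → i++
[i=2,j=1] 1<7 → i++
[i=3,j=1] 3<7 → i++
[i=4,j=1] 9>7 → j++
[i=4,j=2] 9<18 → i++
[i=5,j=2] 10<18 → i++
[i=6,j=2] 11<18 → i++
[i=7,j=2] 12<18 → i++
[i=8,j=2] 13<18 → i++
[i=9,j=2] 15<18 → i++
[i=10,j=2] 17<18 → i++
[i=11,j=2] 20>18 → j++
[i=11,j=3] 20<23 → i++
[i=12,j=3] 22<23 → i++
[i=13,j=3] 26>23 → j++
[i=13,j=4] 26>24 → j++

16 moves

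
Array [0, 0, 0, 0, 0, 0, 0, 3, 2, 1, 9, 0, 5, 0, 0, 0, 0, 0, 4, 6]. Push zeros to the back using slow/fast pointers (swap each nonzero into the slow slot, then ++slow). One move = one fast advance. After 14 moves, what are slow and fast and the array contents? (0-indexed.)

slow=5, fast=14, a=[3, 2, 1, 9, 5, 0, 0, 0, 0, 0, 0, 0, 0, 0, 0, 0, 0, 0, 4, 6]

(s=0,f=0) a[fast]=0 → fast++
(s=0,f=1) a[fast]=0 → fast++
(s=0,f=2) a[fast]=0 → fast++
(s=0,f=3) a[fast]=0 → fast++
(s=0,f=4) a[fast]=0 → fast++
(s=0,f=5) a[fast]=0 → fast++
(s=0,f=6) a[fast]=0 → fast++
(s=0,f=7) a[fast]=3≠0 swap→a[0]=3 → slow++,fast++
(s=1,f=8) a[fast]=2≠0 swap→a[1]=2 → slow++,fast++
(s=2,f=9) a[fast]=1≠0 swap→a[2]=1 → slow++,fast++
(s=3,f=10) a[fast]=9≠0 swap→a[3]=9 → slow++,fast++
(s=4,f=11) a[fast]=0 → fast++
(s=4,f=12) a[fast]=5≠0 swap→a[4]=5 → slow++,fast++
(s=5,f=13) a[fast]=0 → fast++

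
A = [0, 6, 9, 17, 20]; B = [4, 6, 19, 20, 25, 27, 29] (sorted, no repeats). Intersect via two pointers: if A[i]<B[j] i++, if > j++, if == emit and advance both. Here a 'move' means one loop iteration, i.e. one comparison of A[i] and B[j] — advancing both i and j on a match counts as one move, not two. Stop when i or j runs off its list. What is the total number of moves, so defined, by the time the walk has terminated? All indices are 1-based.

7 moves

[i=1,j=1] 0<4 → i++
[i=2,j=1] 6>4 → j++
[i=2,j=2] 6==6 emit → i++,j++
[i=3,j=3] 9<19 → i++
[i=4,j=3] 17<19 → i++
[i=5,j=3] 20>19 → j++
[i=5,j=4] 20==20 emit → i++,j++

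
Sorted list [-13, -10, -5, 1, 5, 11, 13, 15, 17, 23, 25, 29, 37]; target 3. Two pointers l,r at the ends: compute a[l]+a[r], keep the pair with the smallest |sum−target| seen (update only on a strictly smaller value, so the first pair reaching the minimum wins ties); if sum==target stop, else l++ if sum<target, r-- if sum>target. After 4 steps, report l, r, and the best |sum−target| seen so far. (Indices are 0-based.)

l=0, r=8, best |Δ|=7

l=0 r=12: -13+37=24 d=21 *, r--
l=0 r=11: -13+29=16 d=13 *, r--
l=0 r=10: -13+25=12 d=9 *, r--
l=0 r=9: -13+23=10 d=7 *, r--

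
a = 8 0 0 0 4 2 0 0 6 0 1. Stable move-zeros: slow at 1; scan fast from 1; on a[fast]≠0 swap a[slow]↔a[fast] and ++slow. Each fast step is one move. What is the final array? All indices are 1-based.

slow=1 fast=1: a[fast]=8≠0 swap→a[1]=8, slow++,fast++
slow=2 fast=2: a[fast]=0, fast++
slow=2 fast=3: a[fast]=0, fast++
slow=2 fast=4: a[fast]=0, fast++
slow=2 fast=5: a[fast]=4≠0 swap→a[2]=4, slow++,fast++
slow=3 fast=6: a[fast]=2≠0 swap→a[3]=2, slow++,fast++
slow=4 fast=7: a[fast]=0, fast++
slow=4 fast=8: a[fast]=0, fast++
slow=4 fast=9: a[fast]=6≠0 swap→a[4]=6, slow++,fast++
slow=5 fast=10: a[fast]=0, fast++
slow=5 fast=11: a[fast]=1≠0 swap→a[5]=1, slow++,fast++

[8, 4, 2, 6, 1, 0, 0, 0, 0, 0, 0]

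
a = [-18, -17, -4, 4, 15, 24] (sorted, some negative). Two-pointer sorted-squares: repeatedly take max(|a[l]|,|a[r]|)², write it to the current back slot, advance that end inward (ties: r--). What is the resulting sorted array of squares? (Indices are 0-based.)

[0,5] |-18|<=|24| out[5]=576 → r--
[0,4] |-18|>|15| out[4]=324 → l++
[1,4] |-17|>|15| out[3]=289 → l++
[2,4] |-4|<=|15| out[2]=225 → r--
[2,3] |-4|<=|4| out[1]=16 → r--
[2,2] |-4|<=|-4| out[0]=16 → r--

[16, 16, 225, 289, 324, 576]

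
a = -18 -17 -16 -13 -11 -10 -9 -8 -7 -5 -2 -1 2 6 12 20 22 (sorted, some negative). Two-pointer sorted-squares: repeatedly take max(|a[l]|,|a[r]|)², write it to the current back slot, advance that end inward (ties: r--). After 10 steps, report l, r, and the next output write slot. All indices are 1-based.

l=8, r=14, next write slot=7

[1,17] |-18|<=|22| out[17]=484 → r--
[1,16] |-18|<=|20| out[16]=400 → r--
[1,15] |-18|>|12| out[15]=324 → l++
[2,15] |-17|>|12| out[14]=289 → l++
[3,15] |-16|>|12| out[13]=256 → l++
[4,15] |-13|>|12| out[12]=169 → l++
[5,15] |-11|<=|12| out[11]=144 → r--
[5,14] |-11|>|6| out[10]=121 → l++
[6,14] |-10|>|6| out[9]=100 → l++
[7,14] |-9|>|6| out[8]=81 → l++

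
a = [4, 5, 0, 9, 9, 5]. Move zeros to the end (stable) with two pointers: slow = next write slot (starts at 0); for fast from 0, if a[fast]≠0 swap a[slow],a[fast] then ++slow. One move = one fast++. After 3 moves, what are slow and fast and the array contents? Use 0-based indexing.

slow=0 fast=0: a[fast]=4≠0 swap→a[0]=4, slow++,fast++
slow=1 fast=1: a[fast]=5≠0 swap→a[1]=5, slow++,fast++
slow=2 fast=2: a[fast]=0, fast++

slow=2, fast=3, a=[4, 5, 0, 9, 9, 5]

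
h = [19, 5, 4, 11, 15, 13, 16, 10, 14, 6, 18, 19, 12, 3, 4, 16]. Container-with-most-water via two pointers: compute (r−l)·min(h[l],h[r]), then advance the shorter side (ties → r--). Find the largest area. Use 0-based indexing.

max area = 240

l=0 r=15: min(19,16)*15=240 best=240 *, r--
l=0 r=14: min(19,4)*14=56 best=240, r--
l=0 r=13: min(19,3)*13=39 best=240, r--
l=0 r=12: min(19,12)*12=144 best=240, r--
l=0 r=11: min(19,19)*11=209 best=240, r--
l=0 r=10: min(19,18)*10=180 best=240, r--
l=0 r=9: min(19,6)*9=54 best=240, r--
l=0 r=8: min(19,14)*8=112 best=240, r--
l=0 r=7: min(19,10)*7=70 best=240, r--
l=0 r=6: min(19,16)*6=96 best=240, r--
l=0 r=5: min(19,13)*5=65 best=240, r--
l=0 r=4: min(19,15)*4=60 best=240, r--
l=0 r=3: min(19,11)*3=33 best=240, r--
l=0 r=2: min(19,4)*2=8 best=240, r--
l=0 r=1: min(19,5)*1=5 best=240, r--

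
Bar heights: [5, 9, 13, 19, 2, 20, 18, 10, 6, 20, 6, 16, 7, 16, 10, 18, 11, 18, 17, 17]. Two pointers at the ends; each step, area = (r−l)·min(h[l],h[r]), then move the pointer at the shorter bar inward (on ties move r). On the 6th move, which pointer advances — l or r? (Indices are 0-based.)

r

[0,19] min(5,17)*19=95 best=95 * → l++
[1,19] min(9,17)*18=162 best=162 * → l++
[2,19] min(13,17)*17=221 best=221 * → l++
[3,19] min(19,17)*16=272 best=272 * → r--
[3,18] min(19,17)*15=255 best=272 → r--
[3,17] min(19,18)*14=252 best=272 → r--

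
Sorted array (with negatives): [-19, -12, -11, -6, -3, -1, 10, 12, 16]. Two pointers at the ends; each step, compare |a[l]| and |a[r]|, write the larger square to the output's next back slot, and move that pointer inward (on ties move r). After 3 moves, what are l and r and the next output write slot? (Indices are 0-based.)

l=1, r=6, next write slot=5

[0,8] |-19|>|16| out[8]=361 → l++
[1,8] |-12|<=|16| out[7]=256 → r--
[1,7] |-12|<=|12| out[6]=144 → r--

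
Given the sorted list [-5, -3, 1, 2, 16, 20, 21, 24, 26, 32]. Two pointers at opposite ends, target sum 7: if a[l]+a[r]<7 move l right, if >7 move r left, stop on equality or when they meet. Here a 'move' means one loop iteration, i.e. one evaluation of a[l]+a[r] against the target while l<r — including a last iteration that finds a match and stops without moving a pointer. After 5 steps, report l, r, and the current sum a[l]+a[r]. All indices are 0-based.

l=0, r=4, sum=11

l=0 r=9: -5+32=27 >7, r--
l=0 r=8: -5+26=21 >7, r--
l=0 r=7: -5+24=19 >7, r--
l=0 r=6: -5+21=16 >7, r--
l=0 r=5: -5+20=15 >7, r--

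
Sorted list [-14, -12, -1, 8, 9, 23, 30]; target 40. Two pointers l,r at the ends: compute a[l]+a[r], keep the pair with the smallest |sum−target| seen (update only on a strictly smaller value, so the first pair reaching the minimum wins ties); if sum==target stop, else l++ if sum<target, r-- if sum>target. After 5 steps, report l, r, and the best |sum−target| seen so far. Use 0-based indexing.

[0,6] -14+30=16 d=24 * → l++
[1,6] -12+30=18 d=22 * → l++
[2,6] -1+30=29 d=11 * → l++
[3,6] 8+30=38 d=2 * → l++
[4,6] 9+30=39 d=1 * → l++

l=5, r=6, best |Δ|=1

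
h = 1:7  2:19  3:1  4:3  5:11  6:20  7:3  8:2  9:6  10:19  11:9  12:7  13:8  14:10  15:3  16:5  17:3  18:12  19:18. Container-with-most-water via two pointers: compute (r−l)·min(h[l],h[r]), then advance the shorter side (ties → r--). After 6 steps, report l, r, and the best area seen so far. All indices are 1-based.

[1,19] min(7,18)*18=126 best=126 * → l++
[2,19] min(19,18)*17=306 best=306 * → r--
[2,18] min(19,12)*16=192 best=306 → r--
[2,17] min(19,3)*15=45 best=306 → r--
[2,16] min(19,5)*14=70 best=306 → r--
[2,15] min(19,3)*13=39 best=306 → r--

l=2, r=14, best area=306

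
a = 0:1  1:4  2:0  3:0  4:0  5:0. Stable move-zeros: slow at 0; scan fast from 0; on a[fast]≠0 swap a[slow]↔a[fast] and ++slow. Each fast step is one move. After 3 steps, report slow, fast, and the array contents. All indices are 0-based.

(s=0,f=0) a[fast]=1≠0 swap→a[0]=1 → slow++,fast++
(s=1,f=1) a[fast]=4≠0 swap→a[1]=4 → slow++,fast++
(s=2,f=2) a[fast]=0 → fast++

slow=2, fast=3, a=[1, 4, 0, 0, 0, 0]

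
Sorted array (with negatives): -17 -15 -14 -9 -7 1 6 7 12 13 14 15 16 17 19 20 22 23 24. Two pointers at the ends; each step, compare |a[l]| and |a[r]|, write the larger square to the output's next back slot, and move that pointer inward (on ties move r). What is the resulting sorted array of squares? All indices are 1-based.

l=1 r=19: |-17|<=|24| out[19]=576, r--
l=1 r=18: |-17|<=|23| out[18]=529, r--
l=1 r=17: |-17|<=|22| out[17]=484, r--
l=1 r=16: |-17|<=|20| out[16]=400, r--
l=1 r=15: |-17|<=|19| out[15]=361, r--
l=1 r=14: |-17|<=|17| out[14]=289, r--
l=1 r=13: |-17|>|16| out[13]=289, l++
l=2 r=13: |-15|<=|16| out[12]=256, r--
l=2 r=12: |-15|<=|15| out[11]=225, r--
l=2 r=11: |-15|>|14| out[10]=225, l++
l=3 r=11: |-14|<=|14| out[9]=196, r--
l=3 r=10: |-14|>|13| out[8]=196, l++
l=4 r=10: |-9|<=|13| out[7]=169, r--
l=4 r=9: |-9|<=|12| out[6]=144, r--
l=4 r=8: |-9|>|7| out[5]=81, l++
l=5 r=8: |-7|<=|7| out[4]=49, r--
l=5 r=7: |-7|>|6| out[3]=49, l++
l=6 r=7: |1|<=|6| out[2]=36, r--
l=6 r=6: |1|<=|1| out[1]=1, r--

[1, 36, 49, 49, 81, 144, 169, 196, 196, 225, 225, 256, 289, 289, 361, 400, 484, 529, 576]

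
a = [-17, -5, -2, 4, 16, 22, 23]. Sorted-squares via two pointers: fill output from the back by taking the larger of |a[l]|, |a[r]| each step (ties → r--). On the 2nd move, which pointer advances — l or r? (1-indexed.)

[1,7] |-17|<=|23| out[7]=529 → r--
[1,6] |-17|<=|22| out[6]=484 → r--

r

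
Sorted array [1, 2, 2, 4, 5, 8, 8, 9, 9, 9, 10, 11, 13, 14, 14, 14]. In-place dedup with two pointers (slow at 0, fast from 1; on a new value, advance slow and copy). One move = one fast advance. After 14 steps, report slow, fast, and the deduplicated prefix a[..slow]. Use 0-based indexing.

slow=0 fast=1: a[fast]=2≠a[slow]=1 write a[1]=2, slow++,fast++
slow=1 fast=2: a[fast]=2=a[slow] dup, fast++
slow=1 fast=3: a[fast]=4≠a[slow]=2 write a[2]=4, slow++,fast++
slow=2 fast=4: a[fast]=5≠a[slow]=4 write a[3]=5, slow++,fast++
slow=3 fast=5: a[fast]=8≠a[slow]=5 write a[4]=8, slow++,fast++
slow=4 fast=6: a[fast]=8=a[slow] dup, fast++
slow=4 fast=7: a[fast]=9≠a[slow]=8 write a[5]=9, slow++,fast++
slow=5 fast=8: a[fast]=9=a[slow] dup, fast++
slow=5 fast=9: a[fast]=9=a[slow] dup, fast++
slow=5 fast=10: a[fast]=10≠a[slow]=9 write a[6]=10, slow++,fast++
slow=6 fast=11: a[fast]=11≠a[slow]=10 write a[7]=11, slow++,fast++
slow=7 fast=12: a[fast]=13≠a[slow]=11 write a[8]=13, slow++,fast++
slow=8 fast=13: a[fast]=14≠a[slow]=13 write a[9]=14, slow++,fast++
slow=9 fast=14: a[fast]=14=a[slow] dup, fast++

slow=9, fast=15, prefix=[1, 2, 4, 5, 8, 9, 10, 11, 13, 14]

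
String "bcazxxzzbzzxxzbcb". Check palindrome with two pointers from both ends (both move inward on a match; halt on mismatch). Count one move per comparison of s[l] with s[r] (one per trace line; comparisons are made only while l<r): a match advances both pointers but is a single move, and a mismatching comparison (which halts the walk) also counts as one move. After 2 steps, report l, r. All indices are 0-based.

[0,16] 'b'=='b' → l++,r--
[1,15] 'c'=='c' → l++,r--

l=2, r=14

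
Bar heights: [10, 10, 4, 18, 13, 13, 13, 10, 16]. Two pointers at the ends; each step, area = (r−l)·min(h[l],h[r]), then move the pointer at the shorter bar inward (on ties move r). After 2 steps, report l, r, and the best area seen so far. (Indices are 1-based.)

[1,9] min(10,16)*8=80 best=80 * → l++
[2,9] min(10,16)*7=70 best=80 → l++

l=3, r=9, best area=80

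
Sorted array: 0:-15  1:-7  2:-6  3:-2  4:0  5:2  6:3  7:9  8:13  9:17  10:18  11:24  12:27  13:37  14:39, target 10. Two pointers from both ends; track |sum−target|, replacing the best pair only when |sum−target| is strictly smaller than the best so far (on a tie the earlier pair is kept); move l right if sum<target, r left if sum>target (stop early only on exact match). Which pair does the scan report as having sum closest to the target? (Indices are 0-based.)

pair (-7, 17) with sum 10 (|Δ|=0)

l=0 r=14: -15+39=24 d=14 *, r--
l=0 r=13: -15+37=22 d=12 *, r--
l=0 r=12: -15+27=12 d=2 *, r--
l=0 r=11: -15+24=9 d=1 *, l++
l=1 r=11: -7+24=17 d=7, r--
l=1 r=10: -7+18=11 d=1, r--
l=1 r=9: -7+17=10 d=0 *, stop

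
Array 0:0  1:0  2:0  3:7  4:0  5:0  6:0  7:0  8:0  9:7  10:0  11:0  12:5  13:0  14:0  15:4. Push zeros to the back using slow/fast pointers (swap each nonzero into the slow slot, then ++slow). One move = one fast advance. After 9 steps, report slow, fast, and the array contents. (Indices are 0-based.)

slow=1, fast=9, a=[7, 0, 0, 0, 0, 0, 0, 0, 0, 7, 0, 0, 5, 0, 0, 4]

(s=0,f=0) a[fast]=0 → fast++
(s=0,f=1) a[fast]=0 → fast++
(s=0,f=2) a[fast]=0 → fast++
(s=0,f=3) a[fast]=7≠0 swap→a[0]=7 → slow++,fast++
(s=1,f=4) a[fast]=0 → fast++
(s=1,f=5) a[fast]=0 → fast++
(s=1,f=6) a[fast]=0 → fast++
(s=1,f=7) a[fast]=0 → fast++
(s=1,f=8) a[fast]=0 → fast++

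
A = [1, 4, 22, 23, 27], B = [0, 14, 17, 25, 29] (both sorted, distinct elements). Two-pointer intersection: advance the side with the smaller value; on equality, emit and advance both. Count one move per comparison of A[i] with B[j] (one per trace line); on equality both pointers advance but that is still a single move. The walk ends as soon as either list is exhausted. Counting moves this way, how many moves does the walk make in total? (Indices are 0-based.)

9 moves

i=0 j=0: 1>0, j++
i=0 j=1: 1<14, i++
i=1 j=1: 4<14, i++
i=2 j=1: 22>14, j++
i=2 j=2: 22>17, j++
i=2 j=3: 22<25, i++
i=3 j=3: 23<25, i++
i=4 j=3: 27>25, j++
i=4 j=4: 27<29, i++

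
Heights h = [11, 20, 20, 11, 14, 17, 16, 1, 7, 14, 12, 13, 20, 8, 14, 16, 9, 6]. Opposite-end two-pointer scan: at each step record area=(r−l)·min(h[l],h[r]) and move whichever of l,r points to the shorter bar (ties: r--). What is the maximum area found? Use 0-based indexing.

max area = 224

[0,17] min(11,6)*17=102 best=102 * → r--
[0,16] min(11,9)*16=144 best=144 * → r--
[0,15] min(11,16)*15=165 best=165 * → l++
[1,15] min(20,16)*14=224 best=224 * → r--
[1,14] min(20,14)*13=182 best=224 → r--
[1,13] min(20,8)*12=96 best=224 → r--
[1,12] min(20,20)*11=220 best=224 → r--
[1,11] min(20,13)*10=130 best=224 → r--
[1,10] min(20,12)*9=108 best=224 → r--
[1,9] min(20,14)*8=112 best=224 → r--
[1,8] min(20,7)*7=49 best=224 → r--
[1,7] min(20,1)*6=6 best=224 → r--
[1,6] min(20,16)*5=80 best=224 → r--
[1,5] min(20,17)*4=68 best=224 → r--
[1,4] min(20,14)*3=42 best=224 → r--
[1,3] min(20,11)*2=22 best=224 → r--
[1,2] min(20,20)*1=20 best=224 → r--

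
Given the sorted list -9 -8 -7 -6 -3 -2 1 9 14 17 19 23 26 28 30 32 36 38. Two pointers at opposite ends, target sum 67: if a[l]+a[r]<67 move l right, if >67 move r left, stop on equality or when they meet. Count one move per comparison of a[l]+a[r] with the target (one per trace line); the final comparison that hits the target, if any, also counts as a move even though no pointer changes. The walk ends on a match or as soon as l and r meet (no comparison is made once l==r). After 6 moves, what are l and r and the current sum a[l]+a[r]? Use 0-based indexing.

l=6, r=17, sum=39

l=0 r=17: -9+38=29 <67, l++
l=1 r=17: -8+38=30 <67, l++
l=2 r=17: -7+38=31 <67, l++
l=3 r=17: -6+38=32 <67, l++
l=4 r=17: -3+38=35 <67, l++
l=5 r=17: -2+38=36 <67, l++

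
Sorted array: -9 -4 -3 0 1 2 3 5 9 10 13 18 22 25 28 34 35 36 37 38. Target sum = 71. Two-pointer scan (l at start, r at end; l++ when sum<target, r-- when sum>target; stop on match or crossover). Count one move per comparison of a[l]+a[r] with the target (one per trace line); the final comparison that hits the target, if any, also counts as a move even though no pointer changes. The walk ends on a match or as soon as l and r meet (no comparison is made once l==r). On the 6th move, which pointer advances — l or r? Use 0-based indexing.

l=0 r=19: -9+38=29 <71, l++
l=1 r=19: -4+38=34 <71, l++
l=2 r=19: -3+38=35 <71, l++
l=3 r=19: 0+38=38 <71, l++
l=4 r=19: 1+38=39 <71, l++
l=5 r=19: 2+38=40 <71, l++

l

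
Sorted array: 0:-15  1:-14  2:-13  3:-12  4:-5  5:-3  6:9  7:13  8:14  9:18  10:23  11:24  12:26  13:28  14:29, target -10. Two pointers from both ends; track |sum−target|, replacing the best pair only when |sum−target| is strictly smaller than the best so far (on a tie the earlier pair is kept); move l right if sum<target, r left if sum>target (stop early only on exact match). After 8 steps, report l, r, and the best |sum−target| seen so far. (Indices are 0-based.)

l=0, r=6, best |Δ|=8

l=0 r=14: -15+29=14 d=24 *, r--
l=0 r=13: -15+28=13 d=23 *, r--
l=0 r=12: -15+26=11 d=21 *, r--
l=0 r=11: -15+24=9 d=19 *, r--
l=0 r=10: -15+23=8 d=18 *, r--
l=0 r=9: -15+18=3 d=13 *, r--
l=0 r=8: -15+14=-1 d=9 *, r--
l=0 r=7: -15+13=-2 d=8 *, r--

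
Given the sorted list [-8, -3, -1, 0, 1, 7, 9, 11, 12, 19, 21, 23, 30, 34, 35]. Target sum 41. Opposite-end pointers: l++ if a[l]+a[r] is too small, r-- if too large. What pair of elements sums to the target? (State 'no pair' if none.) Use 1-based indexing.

l=1 r=15: -8+35=27 <41, l++
l=2 r=15: -3+35=32 <41, l++
l=3 r=15: -1+35=34 <41, l++
l=4 r=15: 0+35=35 <41, l++
l=5 r=15: 1+35=36 <41, l++
l=6 r=15: 7+35=42 >41, r--
l=6 r=14: 7+34=41, found

(7, 34)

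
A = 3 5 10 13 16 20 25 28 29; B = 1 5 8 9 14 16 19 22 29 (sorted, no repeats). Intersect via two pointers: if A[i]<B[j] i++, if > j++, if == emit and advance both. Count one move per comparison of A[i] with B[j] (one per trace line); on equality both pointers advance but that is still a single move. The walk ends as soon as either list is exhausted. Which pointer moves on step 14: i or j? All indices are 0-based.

i=0 j=0: 3>1, j++
i=0 j=1: 3<5, i++
i=1 j=1: 5==5 emit, i++,j++
i=2 j=2: 10>8, j++
i=2 j=3: 10>9, j++
i=2 j=4: 10<14, i++
i=3 j=4: 13<14, i++
i=4 j=4: 16>14, j++
i=4 j=5: 16==16 emit, i++,j++
i=5 j=6: 20>19, j++
i=5 j=7: 20<22, i++
i=6 j=7: 25>22, j++
i=6 j=8: 25<29, i++
i=7 j=8: 28<29, i++

i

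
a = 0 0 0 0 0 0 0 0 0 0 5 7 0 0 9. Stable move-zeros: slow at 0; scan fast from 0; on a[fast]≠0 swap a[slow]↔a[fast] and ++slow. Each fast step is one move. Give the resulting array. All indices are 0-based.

[5, 7, 9, 0, 0, 0, 0, 0, 0, 0, 0, 0, 0, 0, 0]

slow=0 fast=0: a[fast]=0, fast++
slow=0 fast=1: a[fast]=0, fast++
slow=0 fast=2: a[fast]=0, fast++
slow=0 fast=3: a[fast]=0, fast++
slow=0 fast=4: a[fast]=0, fast++
slow=0 fast=5: a[fast]=0, fast++
slow=0 fast=6: a[fast]=0, fast++
slow=0 fast=7: a[fast]=0, fast++
slow=0 fast=8: a[fast]=0, fast++
slow=0 fast=9: a[fast]=0, fast++
slow=0 fast=10: a[fast]=5≠0 swap→a[0]=5, slow++,fast++
slow=1 fast=11: a[fast]=7≠0 swap→a[1]=7, slow++,fast++
slow=2 fast=12: a[fast]=0, fast++
slow=2 fast=13: a[fast]=0, fast++
slow=2 fast=14: a[fast]=9≠0 swap→a[2]=9, slow++,fast++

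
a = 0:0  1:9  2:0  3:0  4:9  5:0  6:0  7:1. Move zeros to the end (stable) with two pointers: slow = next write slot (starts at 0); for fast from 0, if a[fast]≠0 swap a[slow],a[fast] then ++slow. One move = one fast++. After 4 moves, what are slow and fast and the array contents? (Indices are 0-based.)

slow=1, fast=4, a=[9, 0, 0, 0, 9, 0, 0, 1]

slow=0 fast=0: a[fast]=0, fast++
slow=0 fast=1: a[fast]=9≠0 swap→a[0]=9, slow++,fast++
slow=1 fast=2: a[fast]=0, fast++
slow=1 fast=3: a[fast]=0, fast++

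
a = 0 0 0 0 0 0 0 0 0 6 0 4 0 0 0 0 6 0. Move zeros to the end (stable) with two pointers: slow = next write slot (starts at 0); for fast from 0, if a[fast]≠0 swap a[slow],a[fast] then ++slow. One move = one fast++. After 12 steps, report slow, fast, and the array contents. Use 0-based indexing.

(s=0,f=0) a[fast]=0 → fast++
(s=0,f=1) a[fast]=0 → fast++
(s=0,f=2) a[fast]=0 → fast++
(s=0,f=3) a[fast]=0 → fast++
(s=0,f=4) a[fast]=0 → fast++
(s=0,f=5) a[fast]=0 → fast++
(s=0,f=6) a[fast]=0 → fast++
(s=0,f=7) a[fast]=0 → fast++
(s=0,f=8) a[fast]=0 → fast++
(s=0,f=9) a[fast]=6≠0 swap→a[0]=6 → slow++,fast++
(s=1,f=10) a[fast]=0 → fast++
(s=1,f=11) a[fast]=4≠0 swap→a[1]=4 → slow++,fast++

slow=2, fast=12, a=[6, 4, 0, 0, 0, 0, 0, 0, 0, 0, 0, 0, 0, 0, 0, 0, 6, 0]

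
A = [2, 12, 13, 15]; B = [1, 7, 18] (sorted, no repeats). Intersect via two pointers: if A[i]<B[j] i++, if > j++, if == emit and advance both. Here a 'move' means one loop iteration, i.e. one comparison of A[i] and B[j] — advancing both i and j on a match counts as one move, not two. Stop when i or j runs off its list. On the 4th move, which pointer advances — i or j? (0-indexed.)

i

i=0 j=0: 2>1, j++
i=0 j=1: 2<7, i++
i=1 j=1: 12>7, j++
i=1 j=2: 12<18, i++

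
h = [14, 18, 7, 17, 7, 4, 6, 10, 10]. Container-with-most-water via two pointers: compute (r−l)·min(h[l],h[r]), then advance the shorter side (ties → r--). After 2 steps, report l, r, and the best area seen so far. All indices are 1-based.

l=1, r=7, best area=80

l=1 r=9: min(14,10)*8=80 best=80 *, r--
l=1 r=8: min(14,10)*7=70 best=80, r--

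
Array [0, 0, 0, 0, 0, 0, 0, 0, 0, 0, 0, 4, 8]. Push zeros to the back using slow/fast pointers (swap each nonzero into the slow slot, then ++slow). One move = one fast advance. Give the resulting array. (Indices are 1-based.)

[4, 8, 0, 0, 0, 0, 0, 0, 0, 0, 0, 0, 0]

(s=1,f=1) a[fast]=0 → fast++
(s=1,f=2) a[fast]=0 → fast++
(s=1,f=3) a[fast]=0 → fast++
(s=1,f=4) a[fast]=0 → fast++
(s=1,f=5) a[fast]=0 → fast++
(s=1,f=6) a[fast]=0 → fast++
(s=1,f=7) a[fast]=0 → fast++
(s=1,f=8) a[fast]=0 → fast++
(s=1,f=9) a[fast]=0 → fast++
(s=1,f=10) a[fast]=0 → fast++
(s=1,f=11) a[fast]=0 → fast++
(s=1,f=12) a[fast]=4≠0 swap→a[1]=4 → slow++,fast++
(s=2,f=13) a[fast]=8≠0 swap→a[2]=8 → slow++,fast++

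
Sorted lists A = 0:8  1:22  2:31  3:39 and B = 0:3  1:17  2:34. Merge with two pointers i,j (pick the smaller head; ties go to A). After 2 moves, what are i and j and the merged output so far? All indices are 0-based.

i=1, j=1, merged so far=[3, 8]

[i=0,j=0] A[i]=8>B[j]=3 take 3 → j++
[i=0,j=1] A[i]=8<=B[j]=17 take 8 → i++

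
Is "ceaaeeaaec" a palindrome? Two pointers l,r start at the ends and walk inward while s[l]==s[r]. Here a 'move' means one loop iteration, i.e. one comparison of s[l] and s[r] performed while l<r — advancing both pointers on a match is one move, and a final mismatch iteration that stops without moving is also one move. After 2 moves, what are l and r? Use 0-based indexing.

l=2, r=7

[0,9] 'c'=='c' → l++,r--
[1,8] 'e'=='e' → l++,r--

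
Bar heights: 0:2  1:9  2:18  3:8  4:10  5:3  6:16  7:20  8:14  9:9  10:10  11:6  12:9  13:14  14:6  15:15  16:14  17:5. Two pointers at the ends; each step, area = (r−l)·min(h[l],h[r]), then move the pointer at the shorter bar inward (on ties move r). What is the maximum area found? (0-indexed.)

[0,17] min(2,5)*17=34 best=34 * → l++
[1,17] min(9,5)*16=80 best=80 * → r--
[1,16] min(9,14)*15=135 best=135 * → l++
[2,16] min(18,14)*14=196 best=196 * → r--
[2,15] min(18,15)*13=195 best=196 → r--
[2,14] min(18,6)*12=72 best=196 → r--
[2,13] min(18,14)*11=154 best=196 → r--
[2,12] min(18,9)*10=90 best=196 → r--
[2,11] min(18,6)*9=54 best=196 → r--
[2,10] min(18,10)*8=80 best=196 → r--
[2,9] min(18,9)*7=63 best=196 → r--
[2,8] min(18,14)*6=84 best=196 → r--
[2,7] min(18,20)*5=90 best=196 → l++
[3,7] min(8,20)*4=32 best=196 → l++
[4,7] min(10,20)*3=30 best=196 → l++
[5,7] min(3,20)*2=6 best=196 → l++
[6,7] min(16,20)*1=16 best=196 → l++

max area = 196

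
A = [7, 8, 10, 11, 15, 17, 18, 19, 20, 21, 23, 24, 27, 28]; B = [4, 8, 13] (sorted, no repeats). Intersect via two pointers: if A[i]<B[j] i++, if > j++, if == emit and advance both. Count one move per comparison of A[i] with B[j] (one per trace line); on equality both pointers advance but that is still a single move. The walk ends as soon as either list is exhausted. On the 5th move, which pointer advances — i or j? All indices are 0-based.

i

i=0 j=0: 7>4, j++
i=0 j=1: 7<8, i++
i=1 j=1: 8==8 emit, i++,j++
i=2 j=2: 10<13, i++
i=3 j=2: 11<13, i++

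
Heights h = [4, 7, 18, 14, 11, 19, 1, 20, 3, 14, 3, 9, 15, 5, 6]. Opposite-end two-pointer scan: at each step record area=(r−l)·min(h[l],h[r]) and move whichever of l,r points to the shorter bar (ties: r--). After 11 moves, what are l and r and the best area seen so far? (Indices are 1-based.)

l=1 r=15: min(4,6)*14=56 best=56 *, l++
l=2 r=15: min(7,6)*13=78 best=78 *, r--
l=2 r=14: min(7,5)*12=60 best=78, r--
l=2 r=13: min(7,15)*11=77 best=78, l++
l=3 r=13: min(18,15)*10=150 best=150 *, r--
l=3 r=12: min(18,9)*9=81 best=150, r--
l=3 r=11: min(18,3)*8=24 best=150, r--
l=3 r=10: min(18,14)*7=98 best=150, r--
l=3 r=9: min(18,3)*6=18 best=150, r--
l=3 r=8: min(18,20)*5=90 best=150, l++
l=4 r=8: min(14,20)*4=56 best=150, l++

l=5, r=8, best area=150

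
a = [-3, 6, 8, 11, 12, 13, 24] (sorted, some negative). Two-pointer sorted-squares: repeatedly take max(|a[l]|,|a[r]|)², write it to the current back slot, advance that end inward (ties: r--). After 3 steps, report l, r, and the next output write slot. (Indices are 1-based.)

[1,7] |-3|<=|24| out[7]=576 → r--
[1,6] |-3|<=|13| out[6]=169 → r--
[1,5] |-3|<=|12| out[5]=144 → r--

l=1, r=4, next write slot=4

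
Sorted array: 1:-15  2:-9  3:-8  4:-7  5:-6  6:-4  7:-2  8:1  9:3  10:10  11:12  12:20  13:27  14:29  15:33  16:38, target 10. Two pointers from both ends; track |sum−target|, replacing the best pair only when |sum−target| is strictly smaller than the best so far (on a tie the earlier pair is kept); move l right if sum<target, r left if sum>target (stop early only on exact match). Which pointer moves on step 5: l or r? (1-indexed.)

l

[1,16] -15+38=23 d=13 * → r--
[1,15] -15+33=18 d=8 * → r--
[1,14] -15+29=14 d=4 * → r--
[1,13] -15+27=12 d=2 * → r--
[1,12] -15+20=5 d=5 → l++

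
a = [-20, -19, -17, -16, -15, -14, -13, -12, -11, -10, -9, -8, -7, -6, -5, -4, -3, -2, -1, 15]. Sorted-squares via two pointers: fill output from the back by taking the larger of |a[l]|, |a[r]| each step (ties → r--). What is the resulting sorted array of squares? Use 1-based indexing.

[1, 4, 9, 16, 25, 36, 49, 64, 81, 100, 121, 144, 169, 196, 225, 225, 256, 289, 361, 400]

l=1 r=20: |-20|>|15| out[20]=400, l++
l=2 r=20: |-19|>|15| out[19]=361, l++
l=3 r=20: |-17|>|15| out[18]=289, l++
l=4 r=20: |-16|>|15| out[17]=256, l++
l=5 r=20: |-15|<=|15| out[16]=225, r--
l=5 r=19: |-15|>|-1| out[15]=225, l++
l=6 r=19: |-14|>|-1| out[14]=196, l++
l=7 r=19: |-13|>|-1| out[13]=169, l++
l=8 r=19: |-12|>|-1| out[12]=144, l++
l=9 r=19: |-11|>|-1| out[11]=121, l++
l=10 r=19: |-10|>|-1| out[10]=100, l++
l=11 r=19: |-9|>|-1| out[9]=81, l++
l=12 r=19: |-8|>|-1| out[8]=64, l++
l=13 r=19: |-7|>|-1| out[7]=49, l++
l=14 r=19: |-6|>|-1| out[6]=36, l++
l=15 r=19: |-5|>|-1| out[5]=25, l++
l=16 r=19: |-4|>|-1| out[4]=16, l++
l=17 r=19: |-3|>|-1| out[3]=9, l++
l=18 r=19: |-2|>|-1| out[2]=4, l++
l=19 r=19: |-1|<=|-1| out[1]=1, r--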